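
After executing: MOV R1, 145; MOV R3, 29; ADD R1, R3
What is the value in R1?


Register state trace:
  MOV R1, 145  → R1 = 145
  MOV R3, 29  → R3 = 29
  ADD R1, R3  → R1 = 145 + 29 = 174
Final: R1 = 174

174


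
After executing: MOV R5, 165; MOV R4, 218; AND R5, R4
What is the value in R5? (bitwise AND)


Register state trace:
  MOV R5, 165  → R5 = 165 (0b10100101)
  MOV R4, 218  → R4 = 218 (0b11011010)
  AND R5, R4  → R5 = 165 AND 218 = 128 (0b10000000)
Final: R5 = 128

128


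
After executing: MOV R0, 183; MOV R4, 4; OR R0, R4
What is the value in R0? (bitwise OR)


Register state trace:
  MOV R0, 183  → R0 = 183 (0b10110111)
  MOV R4, 4  → R4 = 4 (0b00000100)
  OR R0, R4   → R0 = 183 OR 4 = 183 (0b10110111)
Final: R0 = 183

183


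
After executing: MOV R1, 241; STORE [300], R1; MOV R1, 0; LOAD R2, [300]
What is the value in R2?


Register and memory trace:
  MOV R1, 241  → R1 = 241
  STORE [300], R1  → mem[300] = 241
  MOV R1, 0  → R1 = 0
  LOAD R2, [300]  → R2 = mem[300] = 241
Final: R2 = 241

241


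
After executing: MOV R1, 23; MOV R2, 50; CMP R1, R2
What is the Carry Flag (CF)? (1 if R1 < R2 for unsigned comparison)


Register state trace:
  MOV R1, 23  → R1 = 23
  MOV R2, 50  → R2 = 50
  CMP R1, R2  → unsigned 23 - 50: borrow occurs
  23 < 50, so CF = 1
CF = 1

1


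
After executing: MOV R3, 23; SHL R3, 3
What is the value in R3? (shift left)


Register state trace:
  MOV R3, 23  → R3 = 23
  SHL R3, 3  → R3 = 23 << 3 = 23 * 2^3 = 184
Final: R3 = 184

184


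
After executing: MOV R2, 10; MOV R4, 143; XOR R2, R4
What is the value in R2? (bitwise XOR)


Register state trace:
  MOV R2, 10  → R2 = 10 (0b00001010)
  MOV R4, 143  → R4 = 143 (0b10001111)
  XOR R2, R4  → R2 = 10 XOR 143 = 133 (0b10000101)
Final: R2 = 133

133


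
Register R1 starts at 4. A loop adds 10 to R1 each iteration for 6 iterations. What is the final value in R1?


Starting value: R1 = 4
  Iter 1: R1 = 4 + 10 = 14
  Iter 2: R1 = 14 + 10 = 24
  Iter 3: R1 = 24 + 10 = 34
  Iter 4: R1 = 34 + 10 = 44
  Iter 5: R1 = 44 + 10 = 54
  Iter 6: R1 = 54 + 10 = 64
Final: R1 = 64

64


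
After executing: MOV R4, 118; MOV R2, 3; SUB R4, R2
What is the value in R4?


Register state trace:
  MOV R4, 118  → R4 = 118
  MOV R2, 3  → R2 = 3
  SUB R4, R2  → R4 = 118 - 3 = 115
Final: R4 = 115

115


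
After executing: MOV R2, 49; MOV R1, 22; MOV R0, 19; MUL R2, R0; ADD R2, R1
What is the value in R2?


Register state trace:
  MOV R2, 49  → R2 = 49
  MOV R1, 22  → R1 = 22
  MOV R0, 19  → R0 = 19
  MUL R2, R0  → R2 = 49 * 19 = 931
  ADD R2, R1  → R2 = 931 + 22 = 953
Final: R2 = 953

953


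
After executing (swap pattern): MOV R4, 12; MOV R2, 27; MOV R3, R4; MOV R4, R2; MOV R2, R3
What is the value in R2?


Register state trace (swap pattern):
  MOV R4, 12  → R4 = 12
  MOV R2, 27  → R2 = 27
  MOV R3, R4  → R3 = 12  (save R4)
  MOV R4, R2  → R4 = 27  (R4 gets R2's value)
  MOV R2, R3  → R2 = 12  (R2 gets saved value)
Final: R2 = 12

12


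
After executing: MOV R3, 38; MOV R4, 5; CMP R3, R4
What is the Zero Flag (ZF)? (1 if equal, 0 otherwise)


Register state trace:
  MOV R3, 38  → R3 = 38
  MOV R4, 5  → R4 = 5
  CMP R3, R4  → computes 38 - 5 = 33
  Result is nonzero, so values are not equal
ZF = 0

0


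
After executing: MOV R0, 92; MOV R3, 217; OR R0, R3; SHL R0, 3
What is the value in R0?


Register state trace:
  MOV R0, 92  → R0 = 92 (0b01011100)
  MOV R3, 217  → R3 = 217 (0b11011001)
  OR R0, R3  → R0 = 92 OR 217 = 221 (0b11011101)
  SHL R0, 3  → R0 = 221 << 3 = 1768
Final: R0 = 1768

1768


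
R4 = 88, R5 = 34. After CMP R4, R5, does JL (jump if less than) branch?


Trace:
  R4 = 88, R5 = 34
  CMP R4, R5  → compares 88 vs 34
  JL checks: is 88 less than 34?
  88 > 34, so condition is false
Branch taken: No

No


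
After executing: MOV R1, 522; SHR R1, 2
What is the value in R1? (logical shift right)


Register state trace:
  MOV R1, 522  → R1 = 522
  SHR R1, 2  → R1 = 522 >> 2 = 522 // 2^2 = 130
Final: R1 = 130

130


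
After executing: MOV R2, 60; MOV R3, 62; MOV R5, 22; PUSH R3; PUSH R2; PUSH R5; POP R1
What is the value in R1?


Stack trace (top is rightmost):
  MOV R2, 60  → R2 = 60
  MOV R3, 62  → R3 = 62
  MOV R5, 22  → R5 = 22
  PUSH R3  → stack: [62]
  PUSH R2  → stack: [62, 60]
  PUSH R5  → stack: [62, 60, 22]
  POP R1  → R1 = 22, stack: [62, 60]
Final: R1 = 22

22


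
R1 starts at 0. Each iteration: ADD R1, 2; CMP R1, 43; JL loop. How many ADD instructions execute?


Loop trace (R1 starts at 0, target 43, step 2):
  ADD #1: R1 = 0 + 2 = 2  → 2 < 43, loop
  ADD #2: R1 = 2 + 2 = 4  → 4 < 43, loop
  ADD #3: R1 = 4 + 2 = 6  → 6 < 43, loop
  ADD #4: R1 = 6 + 2 = 8  → 8 < 43, loop
  ADD #5: R1 = 8 + 2 = 10  → 10 < 43, loop
  ADD #6: R1 = 10 + 2 = 12  → 12 < 43, loop
  ADD #7: R1 = 12 + 2 = 14  → 14 < 43, loop
  ADD #8: R1 = 14 + 2 = 16  → 16 < 43, loop
  ADD #9: R1 = 16 + 2 = 18  → 18 < 43, loop
  ADD #10: R1 = 18 + 2 = 20  → 20 < 43, loop
  ADD #11: R1 = 20 + 2 = 22  → 22 < 43, loop
  ADD #12: R1 = 22 + 2 = 24  → 24 < 43, loop
  ADD #13: R1 = 24 + 2 = 26  → 26 < 43, loop
  ADD #14: R1 = 26 + 2 = 28  → 28 < 43, loop
  ADD #15: R1 = 28 + 2 = 30  → 30 < 43, loop
  ADD #16: R1 = 30 + 2 = 32  → 32 < 43, loop
  ADD #17: R1 = 32 + 2 = 34  → 34 < 43, loop
  ADD #18: R1 = 34 + 2 = 36  → 36 < 43, loop
  ADD #19: R1 = 36 + 2 = 38  → 38 < 43, loop
  ADD #20: R1 = 38 + 2 = 40  → 40 < 43, loop
  ADD #21: R1 = 40 + 2 = 42  → 42 < 43, loop
  ADD #22: R1 = 42 + 2 = 44  → 44 >= 43, exit
Total ADD instructions: 22

22


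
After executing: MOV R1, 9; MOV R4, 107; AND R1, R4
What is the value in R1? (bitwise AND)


Register state trace:
  MOV R1, 9  → R1 = 9 (0b00001001)
  MOV R4, 107  → R4 = 107 (0b01101011)
  AND R1, R4  → R1 = 9 AND 107 = 9 (0b00001001)
Final: R1 = 9

9


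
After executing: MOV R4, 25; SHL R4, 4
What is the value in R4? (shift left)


Register state trace:
  MOV R4, 25  → R4 = 25
  SHL R4, 4  → R4 = 25 << 4 = 25 * 2^4 = 400
Final: R4 = 400

400


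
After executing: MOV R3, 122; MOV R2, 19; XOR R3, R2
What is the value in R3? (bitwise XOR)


Register state trace:
  MOV R3, 122  → R3 = 122 (0b01111010)
  MOV R2, 19  → R2 = 19 (0b00010011)
  XOR R3, R2  → R3 = 122 XOR 19 = 105 (0b01101001)
Final: R3 = 105

105


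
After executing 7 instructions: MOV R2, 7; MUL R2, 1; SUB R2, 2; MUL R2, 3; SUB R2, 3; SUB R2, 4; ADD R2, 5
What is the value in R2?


Register state trace:
  MOV R2, 7  → R2 = 7
  MUL R2, 1  → R2 = 7 * 1 = 7
  SUB R2, 2  → R2 = 7 - 2 = 5
  MUL R2, 3  → R2 = 5 * 3 = 15
  SUB R2, 3  → R2 = 15 - 3 = 12
  SUB R2, 4  → R2 = 12 - 4 = 8
  ADD R2, 5  → R2 = 8 + 5 = 13
Final: R2 = 13

13


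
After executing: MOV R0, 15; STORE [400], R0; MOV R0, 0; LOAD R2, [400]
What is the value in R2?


Register and memory trace:
  MOV R0, 15  → R0 = 15
  STORE [400], R0  → mem[400] = 15
  MOV R0, 0  → R0 = 0
  LOAD R2, [400]  → R2 = mem[400] = 15
Final: R2 = 15

15


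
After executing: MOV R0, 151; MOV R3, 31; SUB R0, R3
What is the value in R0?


Register state trace:
  MOV R0, 151  → R0 = 151
  MOV R3, 31  → R3 = 31
  SUB R0, R3  → R0 = 151 - 31 = 120
Final: R0 = 120

120


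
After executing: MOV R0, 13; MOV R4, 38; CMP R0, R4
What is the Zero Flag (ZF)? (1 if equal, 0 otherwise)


Register state trace:
  MOV R0, 13  → R0 = 13
  MOV R4, 38  → R4 = 38
  CMP R0, R4  → computes 13 - 38 = -25
  Result is nonzero, so values are not equal
ZF = 0

0


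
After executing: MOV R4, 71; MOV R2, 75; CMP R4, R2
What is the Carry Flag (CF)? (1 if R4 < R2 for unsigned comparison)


Register state trace:
  MOV R4, 71  → R4 = 71
  MOV R2, 75  → R2 = 75
  CMP R4, R2  → unsigned 71 - 75: borrow occurs
  71 < 75, so CF = 1
CF = 1

1


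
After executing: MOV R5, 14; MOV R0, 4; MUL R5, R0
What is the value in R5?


Register state trace:
  MOV R5, 14  → R5 = 14
  MOV R0, 4  → R0 = 4
  MUL R5, R0  → R5 = 14 * 4 = 56
Final: R5 = 56

56


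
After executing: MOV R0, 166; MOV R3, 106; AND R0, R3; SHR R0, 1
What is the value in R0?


Register state trace:
  MOV R0, 166  → R0 = 166 (0b10100110)
  MOV R3, 106  → R3 = 106 (0b01101010)
  AND R0, R3  → R0 = 166 AND 106 = 34 (0b00100010)
  SHR R0, 1  → R0 = 34 >> 1 = 17
Final: R0 = 17

17


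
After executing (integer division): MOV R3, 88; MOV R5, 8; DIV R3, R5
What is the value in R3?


Register state trace:
  MOV R3, 88  → R3 = 88
  MOV R5, 8  → R5 = 8
  DIV R3, R5  → R3 = 88 // 8 = 11
Final: R3 = 11

11


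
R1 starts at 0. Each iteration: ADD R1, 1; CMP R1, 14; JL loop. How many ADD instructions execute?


Loop trace (R1 starts at 0, target 14, step 1):
  ADD #1: R1 = 0 + 1 = 1  → 1 < 14, loop
  ADD #2: R1 = 1 + 1 = 2  → 2 < 14, loop
  ADD #3: R1 = 2 + 1 = 3  → 3 < 14, loop
  ADD #4: R1 = 3 + 1 = 4  → 4 < 14, loop
  ADD #5: R1 = 4 + 1 = 5  → 5 < 14, loop
  ADD #6: R1 = 5 + 1 = 6  → 6 < 14, loop
  ADD #7: R1 = 6 + 1 = 7  → 7 < 14, loop
  ADD #8: R1 = 7 + 1 = 8  → 8 < 14, loop
  ADD #9: R1 = 8 + 1 = 9  → 9 < 14, loop
  ADD #10: R1 = 9 + 1 = 10  → 10 < 14, loop
  ADD #11: R1 = 10 + 1 = 11  → 11 < 14, loop
  ADD #12: R1 = 11 + 1 = 12  → 12 < 14, loop
  ADD #13: R1 = 12 + 1 = 13  → 13 < 14, loop
  ADD #14: R1 = 13 + 1 = 14  → 14 >= 14, exit
Total ADD instructions: 14

14


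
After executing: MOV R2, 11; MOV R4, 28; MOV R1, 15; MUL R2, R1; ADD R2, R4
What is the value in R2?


Register state trace:
  MOV R2, 11  → R2 = 11
  MOV R4, 28  → R4 = 28
  MOV R1, 15  → R1 = 15
  MUL R2, R1  → R2 = 11 * 15 = 165
  ADD R2, R4  → R2 = 165 + 28 = 193
Final: R2 = 193

193


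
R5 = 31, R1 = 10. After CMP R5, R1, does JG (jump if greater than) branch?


Trace:
  R5 = 31, R1 = 10
  CMP R5, R1  → compares 31 vs 10
  JG checks: is 31 greater than 10?
  31 > 10, so condition is true
Branch taken: Yes

Yes


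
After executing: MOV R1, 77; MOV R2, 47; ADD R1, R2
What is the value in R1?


Register state trace:
  MOV R1, 77  → R1 = 77
  MOV R2, 47  → R2 = 47
  ADD R1, R2  → R1 = 77 + 47 = 124
Final: R1 = 124

124


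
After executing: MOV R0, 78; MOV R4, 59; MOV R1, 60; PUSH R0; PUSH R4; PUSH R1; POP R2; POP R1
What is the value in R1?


Stack trace (top is rightmost):
  MOV R0, 78  → R0 = 78
  MOV R4, 59  → R4 = 59
  MOV R1, 60  → R1 = 60
  PUSH R0  → stack: [78]
  PUSH R4  → stack: [78, 59]
  PUSH R1  → stack: [78, 59, 60]
  POP R2  → R2 = 60, stack: [78, 59]
  POP R1  → R1 = 59, stack: [78]
Final: R1 = 59

59


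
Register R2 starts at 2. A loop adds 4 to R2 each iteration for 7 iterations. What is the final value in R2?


Starting value: R2 = 2
  Iter 1: R2 = 2 + 4 = 6
  Iter 2: R2 = 6 + 4 = 10
  Iter 3: R2 = 10 + 4 = 14
  Iter 4: R2 = 14 + 4 = 18
  Iter 5: R2 = 18 + 4 = 22
  Iter 6: R2 = 22 + 4 = 26
  Iter 7: R2 = 26 + 4 = 30
Final: R2 = 30

30


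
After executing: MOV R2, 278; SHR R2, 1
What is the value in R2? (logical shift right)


Register state trace:
  MOV R2, 278  → R2 = 278
  SHR R2, 1  → R2 = 278 >> 1 = 278 // 2^1 = 139
Final: R2 = 139

139


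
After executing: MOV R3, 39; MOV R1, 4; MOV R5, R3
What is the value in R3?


Register state trace:
  MOV R3, 39  → R3 = 39
  MOV R1, 4  → R1 = 4
  MOV R5, R3  → R5 = 39
Final: R3 = 39

39


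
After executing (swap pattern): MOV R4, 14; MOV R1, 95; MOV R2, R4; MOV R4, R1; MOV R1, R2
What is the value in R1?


Register state trace (swap pattern):
  MOV R4, 14  → R4 = 14
  MOV R1, 95  → R1 = 95
  MOV R2, R4  → R2 = 14  (save R4)
  MOV R4, R1  → R4 = 95  (R4 gets R1's value)
  MOV R1, R2  → R1 = 14  (R1 gets saved value)
Final: R1 = 14

14


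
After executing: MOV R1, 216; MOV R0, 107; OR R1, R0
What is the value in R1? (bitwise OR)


Register state trace:
  MOV R1, 216  → R1 = 216 (0b11011000)
  MOV R0, 107  → R0 = 107 (0b01101011)
  OR R1, R0   → R1 = 216 OR 107 = 251 (0b11111011)
Final: R1 = 251

251


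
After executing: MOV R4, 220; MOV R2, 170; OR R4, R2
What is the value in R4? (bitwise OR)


Register state trace:
  MOV R4, 220  → R4 = 220 (0b11011100)
  MOV R2, 170  → R2 = 170 (0b10101010)
  OR R4, R2   → R4 = 220 OR 170 = 254 (0b11111110)
Final: R4 = 254

254


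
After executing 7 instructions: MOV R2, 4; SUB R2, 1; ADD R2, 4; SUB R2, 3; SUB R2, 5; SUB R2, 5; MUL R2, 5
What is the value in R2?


Register state trace:
  MOV R2, 4  → R2 = 4
  SUB R2, 1  → R2 = 4 - 1 = 3
  ADD R2, 4  → R2 = 3 + 4 = 7
  SUB R2, 3  → R2 = 7 - 3 = 4
  SUB R2, 5  → R2 = 4 - 5 = -1
  SUB R2, 5  → R2 = -1 - 5 = -6
  MUL R2, 5  → R2 = -6 * 5 = -30
Final: R2 = -30

-30


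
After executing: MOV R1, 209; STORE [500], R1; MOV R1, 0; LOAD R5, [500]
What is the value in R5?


Register and memory trace:
  MOV R1, 209  → R1 = 209
  STORE [500], R1  → mem[500] = 209
  MOV R1, 0  → R1 = 0
  LOAD R5, [500]  → R5 = mem[500] = 209
Final: R5 = 209

209


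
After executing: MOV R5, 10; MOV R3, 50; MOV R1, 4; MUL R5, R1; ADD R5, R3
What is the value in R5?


Register state trace:
  MOV R5, 10  → R5 = 10
  MOV R3, 50  → R3 = 50
  MOV R1, 4  → R1 = 4
  MUL R5, R1  → R5 = 10 * 4 = 40
  ADD R5, R3  → R5 = 40 + 50 = 90
Final: R5 = 90

90


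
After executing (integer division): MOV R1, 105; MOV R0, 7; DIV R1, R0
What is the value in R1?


Register state trace:
  MOV R1, 105  → R1 = 105
  MOV R0, 7  → R0 = 7
  DIV R1, R0  → R1 = 105 // 7 = 15
Final: R1 = 15

15


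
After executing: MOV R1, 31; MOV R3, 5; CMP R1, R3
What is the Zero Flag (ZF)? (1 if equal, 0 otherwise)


Register state trace:
  MOV R1, 31  → R1 = 31
  MOV R3, 5  → R3 = 5
  CMP R1, R3  → computes 31 - 5 = 26
  Result is nonzero, so values are not equal
ZF = 0

0


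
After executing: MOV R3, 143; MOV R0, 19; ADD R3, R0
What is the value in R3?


Register state trace:
  MOV R3, 143  → R3 = 143
  MOV R0, 19  → R0 = 19
  ADD R3, R0  → R3 = 143 + 19 = 162
Final: R3 = 162

162


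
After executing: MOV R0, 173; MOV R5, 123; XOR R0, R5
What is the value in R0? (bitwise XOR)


Register state trace:
  MOV R0, 173  → R0 = 173 (0b10101101)
  MOV R5, 123  → R5 = 123 (0b01111011)
  XOR R0, R5  → R0 = 173 XOR 123 = 214 (0b11010110)
Final: R0 = 214

214


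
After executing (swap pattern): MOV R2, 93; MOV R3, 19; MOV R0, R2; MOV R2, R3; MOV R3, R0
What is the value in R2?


Register state trace (swap pattern):
  MOV R2, 93  → R2 = 93
  MOV R3, 19  → R3 = 19
  MOV R0, R2  → R0 = 93  (save R2)
  MOV R2, R3  → R2 = 19  (R2 gets R3's value)
  MOV R3, R0  → R3 = 93  (R3 gets saved value)
Final: R2 = 19

19


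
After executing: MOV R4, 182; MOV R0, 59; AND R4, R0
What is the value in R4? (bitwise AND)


Register state trace:
  MOV R4, 182  → R4 = 182 (0b10110110)
  MOV R0, 59  → R0 = 59 (0b00111011)
  AND R4, R0  → R4 = 182 AND 59 = 50 (0b00110010)
Final: R4 = 50

50


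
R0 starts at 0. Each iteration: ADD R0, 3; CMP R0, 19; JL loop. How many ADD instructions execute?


Loop trace (R0 starts at 0, target 19, step 3):
  ADD #1: R0 = 0 + 3 = 3  → 3 < 19, loop
  ADD #2: R0 = 3 + 3 = 6  → 6 < 19, loop
  ADD #3: R0 = 6 + 3 = 9  → 9 < 19, loop
  ADD #4: R0 = 9 + 3 = 12  → 12 < 19, loop
  ADD #5: R0 = 12 + 3 = 15  → 15 < 19, loop
  ADD #6: R0 = 15 + 3 = 18  → 18 < 19, loop
  ADD #7: R0 = 18 + 3 = 21  → 21 >= 19, exit
Total ADD instructions: 7

7


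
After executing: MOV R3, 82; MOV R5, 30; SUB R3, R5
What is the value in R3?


Register state trace:
  MOV R3, 82  → R3 = 82
  MOV R5, 30  → R5 = 30
  SUB R3, R5  → R3 = 82 - 30 = 52
Final: R3 = 52

52


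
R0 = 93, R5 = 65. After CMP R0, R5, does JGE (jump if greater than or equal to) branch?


Trace:
  R0 = 93, R5 = 65
  CMP R0, R5  → compares 93 vs 65
  JGE checks: is 93 greater than or equal to 65?
  93 > 65, so condition is true
Branch taken: Yes

Yes


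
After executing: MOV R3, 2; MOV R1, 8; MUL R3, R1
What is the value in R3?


Register state trace:
  MOV R3, 2  → R3 = 2
  MOV R1, 8  → R1 = 8
  MUL R3, R1  → R3 = 2 * 8 = 16
Final: R3 = 16

16


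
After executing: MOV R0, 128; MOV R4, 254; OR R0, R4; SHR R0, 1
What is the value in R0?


Register state trace:
  MOV R0, 128  → R0 = 128 (0b10000000)
  MOV R4, 254  → R4 = 254 (0b11111110)
  OR R0, R4  → R0 = 128 OR 254 = 254 (0b11111110)
  SHR R0, 1  → R0 = 254 >> 1 = 127
Final: R0 = 127

127


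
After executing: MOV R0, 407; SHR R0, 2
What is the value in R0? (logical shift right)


Register state trace:
  MOV R0, 407  → R0 = 407
  SHR R0, 2  → R0 = 407 >> 2 = 407 // 2^2 = 101
Final: R0 = 101

101


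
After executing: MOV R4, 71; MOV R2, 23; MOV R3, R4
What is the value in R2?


Register state trace:
  MOV R4, 71  → R4 = 71
  MOV R2, 23  → R2 = 23
  MOV R3, R4  → R3 = 71
Final: R2 = 23

23


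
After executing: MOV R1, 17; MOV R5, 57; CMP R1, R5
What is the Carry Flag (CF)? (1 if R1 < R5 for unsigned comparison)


Register state trace:
  MOV R1, 17  → R1 = 17
  MOV R5, 57  → R5 = 57
  CMP R1, R5  → unsigned 17 - 57: borrow occurs
  17 < 57, so CF = 1
CF = 1

1


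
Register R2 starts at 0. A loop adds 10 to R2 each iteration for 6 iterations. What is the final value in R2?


Starting value: R2 = 0
  Iter 1: R2 = 0 + 10 = 10
  Iter 2: R2 = 10 + 10 = 20
  Iter 3: R2 = 20 + 10 = 30
  Iter 4: R2 = 30 + 10 = 40
  Iter 5: R2 = 40 + 10 = 50
  Iter 6: R2 = 50 + 10 = 60
Final: R2 = 60

60


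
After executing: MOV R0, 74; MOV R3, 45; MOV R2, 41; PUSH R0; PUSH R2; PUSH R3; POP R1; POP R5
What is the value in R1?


Stack trace (top is rightmost):
  MOV R0, 74  → R0 = 74
  MOV R3, 45  → R3 = 45
  MOV R2, 41  → R2 = 41
  PUSH R0  → stack: [74]
  PUSH R2  → stack: [74, 41]
  PUSH R3  → stack: [74, 41, 45]
  POP R1  → R1 = 45, stack: [74, 41]
  POP R5  → R5 = 41, stack: [74]
Final: R1 = 45

45


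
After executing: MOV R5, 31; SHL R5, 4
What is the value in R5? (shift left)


Register state trace:
  MOV R5, 31  → R5 = 31
  SHL R5, 4  → R5 = 31 << 4 = 31 * 2^4 = 496
Final: R5 = 496

496


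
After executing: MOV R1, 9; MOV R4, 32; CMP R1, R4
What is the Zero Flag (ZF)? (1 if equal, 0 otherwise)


Register state trace:
  MOV R1, 9  → R1 = 9
  MOV R4, 32  → R4 = 32
  CMP R1, R4  → computes 9 - 32 = -23
  Result is nonzero, so values are not equal
ZF = 0

0


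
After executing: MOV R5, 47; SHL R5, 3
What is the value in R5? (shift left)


Register state trace:
  MOV R5, 47  → R5 = 47
  SHL R5, 3  → R5 = 47 << 3 = 47 * 2^3 = 376
Final: R5 = 376

376


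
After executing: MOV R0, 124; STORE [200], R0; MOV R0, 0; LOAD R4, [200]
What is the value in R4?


Register and memory trace:
  MOV R0, 124  → R0 = 124
  STORE [200], R0  → mem[200] = 124
  MOV R0, 0  → R0 = 0
  LOAD R4, [200]  → R4 = mem[200] = 124
Final: R4 = 124

124


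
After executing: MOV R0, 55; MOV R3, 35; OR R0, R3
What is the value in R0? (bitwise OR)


Register state trace:
  MOV R0, 55  → R0 = 55 (0b00110111)
  MOV R3, 35  → R3 = 35 (0b00100011)
  OR R0, R3   → R0 = 55 OR 35 = 55 (0b00110111)
Final: R0 = 55

55


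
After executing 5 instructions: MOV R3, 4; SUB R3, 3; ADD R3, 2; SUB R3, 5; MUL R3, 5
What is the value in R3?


Register state trace:
  MOV R3, 4  → R3 = 4
  SUB R3, 3  → R3 = 4 - 3 = 1
  ADD R3, 2  → R3 = 1 + 2 = 3
  SUB R3, 5  → R3 = 3 - 5 = -2
  MUL R3, 5  → R3 = -2 * 5 = -10
Final: R3 = -10

-10


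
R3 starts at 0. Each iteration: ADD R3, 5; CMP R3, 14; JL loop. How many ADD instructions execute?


Loop trace (R3 starts at 0, target 14, step 5):
  ADD #1: R3 = 0 + 5 = 5  → 5 < 14, loop
  ADD #2: R3 = 5 + 5 = 10  → 10 < 14, loop
  ADD #3: R3 = 10 + 5 = 15  → 15 >= 14, exit
Total ADD instructions: 3

3


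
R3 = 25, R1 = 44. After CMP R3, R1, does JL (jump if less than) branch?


Trace:
  R3 = 25, R1 = 44
  CMP R3, R1  → compares 25 vs 44
  JL checks: is 25 less than 44?
  25 < 44, so condition is true
Branch taken: Yes

Yes


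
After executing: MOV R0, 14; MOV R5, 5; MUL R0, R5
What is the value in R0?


Register state trace:
  MOV R0, 14  → R0 = 14
  MOV R5, 5  → R5 = 5
  MUL R0, R5  → R0 = 14 * 5 = 70
Final: R0 = 70

70


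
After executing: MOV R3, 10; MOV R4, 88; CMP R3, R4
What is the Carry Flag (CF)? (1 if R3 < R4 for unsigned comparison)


Register state trace:
  MOV R3, 10  → R3 = 10
  MOV R4, 88  → R4 = 88
  CMP R3, R4  → unsigned 10 - 88: borrow occurs
  10 < 88, so CF = 1
CF = 1

1


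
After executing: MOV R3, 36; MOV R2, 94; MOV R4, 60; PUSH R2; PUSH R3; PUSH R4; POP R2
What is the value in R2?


Stack trace (top is rightmost):
  MOV R3, 36  → R3 = 36
  MOV R2, 94  → R2 = 94
  MOV R4, 60  → R4 = 60
  PUSH R2  → stack: [94]
  PUSH R3  → stack: [94, 36]
  PUSH R4  → stack: [94, 36, 60]
  POP R2  → R2 = 60, stack: [94, 36]
Final: R2 = 60

60


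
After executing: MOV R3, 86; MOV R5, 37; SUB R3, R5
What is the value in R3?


Register state trace:
  MOV R3, 86  → R3 = 86
  MOV R5, 37  → R5 = 37
  SUB R3, R5  → R3 = 86 - 37 = 49
Final: R3 = 49

49


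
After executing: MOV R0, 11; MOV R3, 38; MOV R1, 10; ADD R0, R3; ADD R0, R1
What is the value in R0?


Register state trace:
  MOV R0, 11  → R0 = 11
  MOV R3, 38  → R3 = 38
  MOV R1, 10  → R1 = 10
  ADD R0, R3  → R0 = 11 + 38 = 49
  ADD R0, R1  → R0 = 49 + 10 = 59
Final: R0 = 59

59


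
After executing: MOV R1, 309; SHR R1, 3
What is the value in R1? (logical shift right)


Register state trace:
  MOV R1, 309  → R1 = 309
  SHR R1, 3  → R1 = 309 >> 3 = 309 // 2^3 = 38
Final: R1 = 38

38


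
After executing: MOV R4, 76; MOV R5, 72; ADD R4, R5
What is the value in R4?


Register state trace:
  MOV R4, 76  → R4 = 76
  MOV R5, 72  → R5 = 72
  ADD R4, R5  → R4 = 76 + 72 = 148
Final: R4 = 148

148


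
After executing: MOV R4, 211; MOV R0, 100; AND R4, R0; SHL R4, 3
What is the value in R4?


Register state trace:
  MOV R4, 211  → R4 = 211 (0b11010011)
  MOV R0, 100  → R0 = 100 (0b01100100)
  AND R4, R0  → R4 = 211 AND 100 = 64 (0b01000000)
  SHL R4, 3  → R4 = 64 << 3 = 512
Final: R4 = 512

512


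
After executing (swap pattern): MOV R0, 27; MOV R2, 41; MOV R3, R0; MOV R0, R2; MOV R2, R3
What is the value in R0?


Register state trace (swap pattern):
  MOV R0, 27  → R0 = 27
  MOV R2, 41  → R2 = 41
  MOV R3, R0  → R3 = 27  (save R0)
  MOV R0, R2  → R0 = 41  (R0 gets R2's value)
  MOV R2, R3  → R2 = 27  (R2 gets saved value)
Final: R0 = 41

41


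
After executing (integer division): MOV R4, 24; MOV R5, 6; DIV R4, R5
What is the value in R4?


Register state trace:
  MOV R4, 24  → R4 = 24
  MOV R5, 6  → R5 = 6
  DIV R4, R5  → R4 = 24 // 6 = 4
Final: R4 = 4

4


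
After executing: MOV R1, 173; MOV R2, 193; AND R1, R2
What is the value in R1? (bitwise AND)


Register state trace:
  MOV R1, 173  → R1 = 173 (0b10101101)
  MOV R2, 193  → R2 = 193 (0b11000001)
  AND R1, R2  → R1 = 173 AND 193 = 129 (0b10000001)
Final: R1 = 129

129


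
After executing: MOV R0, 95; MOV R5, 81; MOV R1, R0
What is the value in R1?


Register state trace:
  MOV R0, 95  → R0 = 95
  MOV R5, 81  → R5 = 81
  MOV R1, R0  → R1 = 95
Final: R1 = 95

95


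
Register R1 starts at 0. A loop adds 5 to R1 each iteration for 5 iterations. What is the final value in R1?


Starting value: R1 = 0
  Iter 1: R1 = 0 + 5 = 5
  Iter 2: R1 = 5 + 5 = 10
  Iter 3: R1 = 10 + 5 = 15
  Iter 4: R1 = 15 + 5 = 20
  Iter 5: R1 = 20 + 5 = 25
Final: R1 = 25

25


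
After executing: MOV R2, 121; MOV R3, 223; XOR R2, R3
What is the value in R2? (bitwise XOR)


Register state trace:
  MOV R2, 121  → R2 = 121 (0b01111001)
  MOV R3, 223  → R3 = 223 (0b11011111)
  XOR R2, R3  → R2 = 121 XOR 223 = 166 (0b10100110)
Final: R2 = 166

166


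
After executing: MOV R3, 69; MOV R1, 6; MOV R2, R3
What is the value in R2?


Register state trace:
  MOV R3, 69  → R3 = 69
  MOV R1, 6  → R1 = 6
  MOV R2, R3  → R2 = 69
Final: R2 = 69

69


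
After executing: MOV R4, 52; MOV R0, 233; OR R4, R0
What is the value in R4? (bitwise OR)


Register state trace:
  MOV R4, 52  → R4 = 52 (0b00110100)
  MOV R0, 233  → R0 = 233 (0b11101001)
  OR R4, R0   → R4 = 52 OR 233 = 253 (0b11111101)
Final: R4 = 253

253


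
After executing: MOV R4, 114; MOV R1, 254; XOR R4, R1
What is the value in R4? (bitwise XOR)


Register state trace:
  MOV R4, 114  → R4 = 114 (0b01110010)
  MOV R1, 254  → R1 = 254 (0b11111110)
  XOR R4, R1  → R4 = 114 XOR 254 = 140 (0b10001100)
Final: R4 = 140

140


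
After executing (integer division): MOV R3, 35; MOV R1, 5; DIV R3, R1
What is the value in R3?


Register state trace:
  MOV R3, 35  → R3 = 35
  MOV R1, 5  → R1 = 5
  DIV R3, R1  → R3 = 35 // 5 = 7
Final: R3 = 7

7


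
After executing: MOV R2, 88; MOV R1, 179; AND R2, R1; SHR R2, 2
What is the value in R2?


Register state trace:
  MOV R2, 88  → R2 = 88 (0b01011000)
  MOV R1, 179  → R1 = 179 (0b10110011)
  AND R2, R1  → R2 = 88 AND 179 = 16 (0b00010000)
  SHR R2, 2  → R2 = 16 >> 2 = 4
Final: R2 = 4

4


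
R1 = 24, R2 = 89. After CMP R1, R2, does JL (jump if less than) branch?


Trace:
  R1 = 24, R2 = 89
  CMP R1, R2  → compares 24 vs 89
  JL checks: is 24 less than 89?
  24 < 89, so condition is true
Branch taken: Yes

Yes


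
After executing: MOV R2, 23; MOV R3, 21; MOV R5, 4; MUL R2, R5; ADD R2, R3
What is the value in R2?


Register state trace:
  MOV R2, 23  → R2 = 23
  MOV R3, 21  → R3 = 21
  MOV R5, 4  → R5 = 4
  MUL R2, R5  → R2 = 23 * 4 = 92
  ADD R2, R3  → R2 = 92 + 21 = 113
Final: R2 = 113

113


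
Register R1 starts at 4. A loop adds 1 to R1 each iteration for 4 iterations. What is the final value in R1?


Starting value: R1 = 4
  Iter 1: R1 = 4 + 1 = 5
  Iter 2: R1 = 5 + 1 = 6
  Iter 3: R1 = 6 + 1 = 7
  Iter 4: R1 = 7 + 1 = 8
Final: R1 = 8

8


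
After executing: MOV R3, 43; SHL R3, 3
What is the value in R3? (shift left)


Register state trace:
  MOV R3, 43  → R3 = 43
  SHL R3, 3  → R3 = 43 << 3 = 43 * 2^3 = 344
Final: R3 = 344

344


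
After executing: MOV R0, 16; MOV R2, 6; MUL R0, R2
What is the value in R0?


Register state trace:
  MOV R0, 16  → R0 = 16
  MOV R2, 6  → R2 = 6
  MUL R0, R2  → R0 = 16 * 6 = 96
Final: R0 = 96

96


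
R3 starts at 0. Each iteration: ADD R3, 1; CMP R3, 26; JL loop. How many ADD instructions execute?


Loop trace (R3 starts at 0, target 26, step 1):
  ADD #1: R3 = 0 + 1 = 1  → 1 < 26, loop
  ADD #2: R3 = 1 + 1 = 2  → 2 < 26, loop
  ADD #3: R3 = 2 + 1 = 3  → 3 < 26, loop
  ADD #4: R3 = 3 + 1 = 4  → 4 < 26, loop
  ADD #5: R3 = 4 + 1 = 5  → 5 < 26, loop
  ADD #6: R3 = 5 + 1 = 6  → 6 < 26, loop
  ADD #7: R3 = 6 + 1 = 7  → 7 < 26, loop
  ADD #8: R3 = 7 + 1 = 8  → 8 < 26, loop
  ADD #9: R3 = 8 + 1 = 9  → 9 < 26, loop
  ADD #10: R3 = 9 + 1 = 10  → 10 < 26, loop
  ADD #11: R3 = 10 + 1 = 11  → 11 < 26, loop
  ADD #12: R3 = 11 + 1 = 12  → 12 < 26, loop
  ADD #13: R3 = 12 + 1 = 13  → 13 < 26, loop
  ADD #14: R3 = 13 + 1 = 14  → 14 < 26, loop
  ADD #15: R3 = 14 + 1 = 15  → 15 < 26, loop
  ADD #16: R3 = 15 + 1 = 16  → 16 < 26, loop
  ADD #17: R3 = 16 + 1 = 17  → 17 < 26, loop
  ADD #18: R3 = 17 + 1 = 18  → 18 < 26, loop
  ADD #19: R3 = 18 + 1 = 19  → 19 < 26, loop
  ADD #20: R3 = 19 + 1 = 20  → 20 < 26, loop
  ADD #21: R3 = 20 + 1 = 21  → 21 < 26, loop
  ADD #22: R3 = 21 + 1 = 22  → 22 < 26, loop
  ADD #23: R3 = 22 + 1 = 23  → 23 < 26, loop
  ADD #24: R3 = 23 + 1 = 24  → 24 < 26, loop
  ADD #25: R3 = 24 + 1 = 25  → 25 < 26, loop
  ADD #26: R3 = 25 + 1 = 26  → 26 >= 26, exit
Total ADD instructions: 26

26


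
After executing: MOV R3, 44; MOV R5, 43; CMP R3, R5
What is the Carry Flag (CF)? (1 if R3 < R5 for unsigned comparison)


Register state trace:
  MOV R3, 44  → R3 = 44
  MOV R5, 43  → R5 = 43
  CMP R3, R5  → unsigned 44 - 43: no borrow
  44 >= 43, so CF = 0
CF = 0

0


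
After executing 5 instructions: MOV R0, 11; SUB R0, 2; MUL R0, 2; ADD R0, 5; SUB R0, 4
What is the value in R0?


Register state trace:
  MOV R0, 11  → R0 = 11
  SUB R0, 2  → R0 = 11 - 2 = 9
  MUL R0, 2  → R0 = 9 * 2 = 18
  ADD R0, 5  → R0 = 18 + 5 = 23
  SUB R0, 4  → R0 = 23 - 4 = 19
Final: R0 = 19

19


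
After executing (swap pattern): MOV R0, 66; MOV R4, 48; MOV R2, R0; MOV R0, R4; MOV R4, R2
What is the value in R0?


Register state trace (swap pattern):
  MOV R0, 66  → R0 = 66
  MOV R4, 48  → R4 = 48
  MOV R2, R0  → R2 = 66  (save R0)
  MOV R0, R4  → R0 = 48  (R0 gets R4's value)
  MOV R4, R2  → R4 = 66  (R4 gets saved value)
Final: R0 = 48

48


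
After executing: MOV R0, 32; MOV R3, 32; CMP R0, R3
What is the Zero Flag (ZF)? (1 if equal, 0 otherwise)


Register state trace:
  MOV R0, 32  → R0 = 32
  MOV R3, 32  → R3 = 32
  CMP R0, R3  → computes 32 - 32 = 0
  Result is zero, so values are equal
ZF = 1

1


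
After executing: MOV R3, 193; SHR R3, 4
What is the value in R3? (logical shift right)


Register state trace:
  MOV R3, 193  → R3 = 193
  SHR R3, 4  → R3 = 193 >> 4 = 193 // 2^4 = 12
Final: R3 = 12

12


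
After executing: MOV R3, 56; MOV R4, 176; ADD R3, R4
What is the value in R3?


Register state trace:
  MOV R3, 56  → R3 = 56
  MOV R4, 176  → R4 = 176
  ADD R3, R4  → R3 = 56 + 176 = 232
Final: R3 = 232

232


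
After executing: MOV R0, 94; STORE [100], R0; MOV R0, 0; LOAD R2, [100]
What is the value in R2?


Register and memory trace:
  MOV R0, 94  → R0 = 94
  STORE [100], R0  → mem[100] = 94
  MOV R0, 0  → R0 = 0
  LOAD R2, [100]  → R2 = mem[100] = 94
Final: R2 = 94

94


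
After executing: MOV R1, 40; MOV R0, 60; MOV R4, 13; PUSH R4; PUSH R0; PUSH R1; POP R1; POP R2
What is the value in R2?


Stack trace (top is rightmost):
  MOV R1, 40  → R1 = 40
  MOV R0, 60  → R0 = 60
  MOV R4, 13  → R4 = 13
  PUSH R4  → stack: [13]
  PUSH R0  → stack: [13, 60]
  PUSH R1  → stack: [13, 60, 40]
  POP R1  → R1 = 40, stack: [13, 60]
  POP R2  → R2 = 60, stack: [13]
Final: R2 = 60

60


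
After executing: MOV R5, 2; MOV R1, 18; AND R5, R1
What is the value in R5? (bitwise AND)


Register state trace:
  MOV R5, 2  → R5 = 2 (0b00000010)
  MOV R1, 18  → R1 = 18 (0b00010010)
  AND R5, R1  → R5 = 2 AND 18 = 2 (0b00000010)
Final: R5 = 2

2


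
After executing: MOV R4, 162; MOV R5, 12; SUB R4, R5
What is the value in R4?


Register state trace:
  MOV R4, 162  → R4 = 162
  MOV R5, 12  → R5 = 12
  SUB R4, R5  → R4 = 162 - 12 = 150
Final: R4 = 150

150


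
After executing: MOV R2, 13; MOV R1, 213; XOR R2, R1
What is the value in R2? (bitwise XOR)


Register state trace:
  MOV R2, 13  → R2 = 13 (0b00001101)
  MOV R1, 213  → R1 = 213 (0b11010101)
  XOR R2, R1  → R2 = 13 XOR 213 = 216 (0b11011000)
Final: R2 = 216

216


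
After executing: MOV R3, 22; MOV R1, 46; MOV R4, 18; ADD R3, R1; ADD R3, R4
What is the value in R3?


Register state trace:
  MOV R3, 22  → R3 = 22
  MOV R1, 46  → R1 = 46
  MOV R4, 18  → R4 = 18
  ADD R3, R1  → R3 = 22 + 46 = 68
  ADD R3, R4  → R3 = 68 + 18 = 86
Final: R3 = 86

86


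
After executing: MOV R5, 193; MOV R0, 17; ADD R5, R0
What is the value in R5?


Register state trace:
  MOV R5, 193  → R5 = 193
  MOV R0, 17  → R0 = 17
  ADD R5, R0  → R5 = 193 + 17 = 210
Final: R5 = 210

210


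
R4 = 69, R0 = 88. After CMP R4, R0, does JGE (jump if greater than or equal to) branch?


Trace:
  R4 = 69, R0 = 88
  CMP R4, R0  → compares 69 vs 88
  JGE checks: is 69 greater than or equal to 88?
  69 < 88, so condition is false
Branch taken: No

No


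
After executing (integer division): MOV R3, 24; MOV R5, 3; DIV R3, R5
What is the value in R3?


Register state trace:
  MOV R3, 24  → R3 = 24
  MOV R5, 3  → R5 = 3
  DIV R3, R5  → R3 = 24 // 3 = 8
Final: R3 = 8

8


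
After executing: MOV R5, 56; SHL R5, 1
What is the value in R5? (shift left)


Register state trace:
  MOV R5, 56  → R5 = 56
  SHL R5, 1  → R5 = 56 << 1 = 56 * 2^1 = 112
Final: R5 = 112

112


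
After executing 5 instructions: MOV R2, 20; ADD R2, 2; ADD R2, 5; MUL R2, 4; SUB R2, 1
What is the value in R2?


Register state trace:
  MOV R2, 20  → R2 = 20
  ADD R2, 2  → R2 = 20 + 2 = 22
  ADD R2, 5  → R2 = 22 + 5 = 27
  MUL R2, 4  → R2 = 27 * 4 = 108
  SUB R2, 1  → R2 = 108 - 1 = 107
Final: R2 = 107

107


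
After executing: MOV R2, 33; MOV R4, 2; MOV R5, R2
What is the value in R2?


Register state trace:
  MOV R2, 33  → R2 = 33
  MOV R4, 2  → R4 = 2
  MOV R5, R2  → R5 = 33
Final: R2 = 33

33


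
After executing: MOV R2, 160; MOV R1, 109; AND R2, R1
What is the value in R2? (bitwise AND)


Register state trace:
  MOV R2, 160  → R2 = 160 (0b10100000)
  MOV R1, 109  → R1 = 109 (0b01101101)
  AND R2, R1  → R2 = 160 AND 109 = 32 (0b00100000)
Final: R2 = 32

32


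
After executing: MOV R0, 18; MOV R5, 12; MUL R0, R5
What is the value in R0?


Register state trace:
  MOV R0, 18  → R0 = 18
  MOV R5, 12  → R5 = 12
  MUL R0, R5  → R0 = 18 * 12 = 216
Final: R0 = 216

216


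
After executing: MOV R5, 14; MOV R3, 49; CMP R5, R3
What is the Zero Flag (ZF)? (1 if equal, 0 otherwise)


Register state trace:
  MOV R5, 14  → R5 = 14
  MOV R3, 49  → R3 = 49
  CMP R5, R3  → computes 14 - 49 = -35
  Result is nonzero, so values are not equal
ZF = 0

0


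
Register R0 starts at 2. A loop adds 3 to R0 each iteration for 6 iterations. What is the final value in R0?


Starting value: R0 = 2
  Iter 1: R0 = 2 + 3 = 5
  Iter 2: R0 = 5 + 3 = 8
  Iter 3: R0 = 8 + 3 = 11
  Iter 4: R0 = 11 + 3 = 14
  Iter 5: R0 = 14 + 3 = 17
  Iter 6: R0 = 17 + 3 = 20
Final: R0 = 20

20


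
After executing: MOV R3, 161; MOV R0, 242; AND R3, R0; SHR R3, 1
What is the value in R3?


Register state trace:
  MOV R3, 161  → R3 = 161 (0b10100001)
  MOV R0, 242  → R0 = 242 (0b11110010)
  AND R3, R0  → R3 = 161 AND 242 = 160 (0b10100000)
  SHR R3, 1  → R3 = 160 >> 1 = 80
Final: R3 = 80

80


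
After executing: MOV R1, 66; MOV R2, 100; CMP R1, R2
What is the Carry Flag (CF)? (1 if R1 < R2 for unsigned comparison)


Register state trace:
  MOV R1, 66  → R1 = 66
  MOV R2, 100  → R2 = 100
  CMP R1, R2  → unsigned 66 - 100: borrow occurs
  66 < 100, so CF = 1
CF = 1

1


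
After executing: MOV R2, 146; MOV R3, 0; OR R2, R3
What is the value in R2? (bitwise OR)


Register state trace:
  MOV R2, 146  → R2 = 146 (0b10010010)
  MOV R3, 0  → R3 = 0 (0b00000000)
  OR R2, R3   → R2 = 146 OR 0 = 146 (0b10010010)
Final: R2 = 146

146


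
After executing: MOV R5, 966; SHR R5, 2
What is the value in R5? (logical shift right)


Register state trace:
  MOV R5, 966  → R5 = 966
  SHR R5, 2  → R5 = 966 >> 2 = 966 // 2^2 = 241
Final: R5 = 241

241


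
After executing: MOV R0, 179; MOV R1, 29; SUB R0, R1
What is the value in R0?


Register state trace:
  MOV R0, 179  → R0 = 179
  MOV R1, 29  → R1 = 29
  SUB R0, R1  → R0 = 179 - 29 = 150
Final: R0 = 150

150


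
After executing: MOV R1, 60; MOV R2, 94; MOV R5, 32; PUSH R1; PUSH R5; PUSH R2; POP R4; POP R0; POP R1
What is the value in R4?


Stack trace (top is rightmost):
  MOV R1, 60  → R1 = 60
  MOV R2, 94  → R2 = 94
  MOV R5, 32  → R5 = 32
  PUSH R1  → stack: [60]
  PUSH R5  → stack: [60, 32]
  PUSH R2  → stack: [60, 32, 94]
  POP R4  → R4 = 94, stack: [60, 32]
  POP R0  → R0 = 32, stack: [60]
  POP R1  → R1 = 60, stack: []
Final: R4 = 94

94


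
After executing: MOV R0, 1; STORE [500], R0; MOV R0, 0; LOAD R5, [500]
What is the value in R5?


Register and memory trace:
  MOV R0, 1  → R0 = 1
  STORE [500], R0  → mem[500] = 1
  MOV R0, 0  → R0 = 0
  LOAD R5, [500]  → R5 = mem[500] = 1
Final: R5 = 1

1


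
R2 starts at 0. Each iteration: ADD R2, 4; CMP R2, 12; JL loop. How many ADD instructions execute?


Loop trace (R2 starts at 0, target 12, step 4):
  ADD #1: R2 = 0 + 4 = 4  → 4 < 12, loop
  ADD #2: R2 = 4 + 4 = 8  → 8 < 12, loop
  ADD #3: R2 = 8 + 4 = 12  → 12 >= 12, exit
Total ADD instructions: 3

3


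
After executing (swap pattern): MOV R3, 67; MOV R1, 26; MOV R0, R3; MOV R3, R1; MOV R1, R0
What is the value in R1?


Register state trace (swap pattern):
  MOV R3, 67  → R3 = 67
  MOV R1, 26  → R1 = 26
  MOV R0, R3  → R0 = 67  (save R3)
  MOV R3, R1  → R3 = 26  (R3 gets R1's value)
  MOV R1, R0  → R1 = 67  (R1 gets saved value)
Final: R1 = 67

67


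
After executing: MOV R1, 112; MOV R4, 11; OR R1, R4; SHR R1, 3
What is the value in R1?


Register state trace:
  MOV R1, 112  → R1 = 112 (0b01110000)
  MOV R4, 11  → R4 = 11 (0b00001011)
  OR R1, R4  → R1 = 112 OR 11 = 123 (0b01111011)
  SHR R1, 3  → R1 = 123 >> 3 = 15
Final: R1 = 15

15


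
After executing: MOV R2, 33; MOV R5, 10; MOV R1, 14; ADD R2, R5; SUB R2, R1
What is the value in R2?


Register state trace:
  MOV R2, 33  → R2 = 33
  MOV R5, 10  → R5 = 10
  MOV R1, 14  → R1 = 14
  ADD R2, R5  → R2 = 33 + 10 = 43
  SUB R2, R1  → R2 = 43 - 14 = 29
Final: R2 = 29

29


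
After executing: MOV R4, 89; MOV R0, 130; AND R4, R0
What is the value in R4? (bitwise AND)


Register state trace:
  MOV R4, 89  → R4 = 89 (0b01011001)
  MOV R0, 130  → R0 = 130 (0b10000010)
  AND R4, R0  → R4 = 89 AND 130 = 0 (0b00000000)
Final: R4 = 0

0


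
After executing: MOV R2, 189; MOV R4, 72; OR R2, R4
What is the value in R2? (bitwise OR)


Register state trace:
  MOV R2, 189  → R2 = 189 (0b10111101)
  MOV R4, 72  → R4 = 72 (0b01001000)
  OR R2, R4   → R2 = 189 OR 72 = 253 (0b11111101)
Final: R2 = 253

253


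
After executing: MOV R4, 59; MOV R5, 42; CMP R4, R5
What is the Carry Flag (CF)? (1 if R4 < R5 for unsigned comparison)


Register state trace:
  MOV R4, 59  → R4 = 59
  MOV R5, 42  → R5 = 42
  CMP R4, R5  → unsigned 59 - 42: no borrow
  59 >= 42, so CF = 0
CF = 0

0


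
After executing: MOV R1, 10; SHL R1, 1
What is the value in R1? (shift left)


Register state trace:
  MOV R1, 10  → R1 = 10
  SHL R1, 1  → R1 = 10 << 1 = 10 * 2^1 = 20
Final: R1 = 20

20


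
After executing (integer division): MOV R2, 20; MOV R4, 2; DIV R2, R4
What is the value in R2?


Register state trace:
  MOV R2, 20  → R2 = 20
  MOV R4, 2  → R4 = 2
  DIV R2, R4  → R2 = 20 // 2 = 10
Final: R2 = 10

10


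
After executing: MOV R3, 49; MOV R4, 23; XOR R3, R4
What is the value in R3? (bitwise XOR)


Register state trace:
  MOV R3, 49  → R3 = 49 (0b00110001)
  MOV R4, 23  → R4 = 23 (0b00010111)
  XOR R3, R4  → R3 = 49 XOR 23 = 38 (0b00100110)
Final: R3 = 38

38


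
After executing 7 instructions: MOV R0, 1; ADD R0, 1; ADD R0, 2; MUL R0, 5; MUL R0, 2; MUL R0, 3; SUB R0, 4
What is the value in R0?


Register state trace:
  MOV R0, 1  → R0 = 1
  ADD R0, 1  → R0 = 1 + 1 = 2
  ADD R0, 2  → R0 = 2 + 2 = 4
  MUL R0, 5  → R0 = 4 * 5 = 20
  MUL R0, 2  → R0 = 20 * 2 = 40
  MUL R0, 3  → R0 = 40 * 3 = 120
  SUB R0, 4  → R0 = 120 - 4 = 116
Final: R0 = 116

116


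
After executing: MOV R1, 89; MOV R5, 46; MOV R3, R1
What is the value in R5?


Register state trace:
  MOV R1, 89  → R1 = 89
  MOV R5, 46  → R5 = 46
  MOV R3, R1  → R3 = 89
Final: R5 = 46

46


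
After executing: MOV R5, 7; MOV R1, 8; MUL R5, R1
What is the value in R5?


Register state trace:
  MOV R5, 7  → R5 = 7
  MOV R1, 8  → R1 = 8
  MUL R5, R1  → R5 = 7 * 8 = 56
Final: R5 = 56

56


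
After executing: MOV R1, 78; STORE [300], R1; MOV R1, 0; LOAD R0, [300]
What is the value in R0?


Register and memory trace:
  MOV R1, 78  → R1 = 78
  STORE [300], R1  → mem[300] = 78
  MOV R1, 0  → R1 = 0
  LOAD R0, [300]  → R0 = mem[300] = 78
Final: R0 = 78

78
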